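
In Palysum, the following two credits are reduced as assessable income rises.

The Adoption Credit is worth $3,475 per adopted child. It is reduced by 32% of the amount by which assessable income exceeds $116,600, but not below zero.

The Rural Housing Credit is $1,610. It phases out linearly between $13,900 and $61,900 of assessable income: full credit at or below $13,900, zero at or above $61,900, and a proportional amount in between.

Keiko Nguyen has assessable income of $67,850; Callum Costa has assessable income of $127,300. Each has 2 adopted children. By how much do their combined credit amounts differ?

$3,424

Keiko ($67,850): Adoption Credit: base = 2 × $3,475 = $6,950. $67,850 is at or below the $116,600 threshold, so the full $6,950 applies. Rural Housing Credit: $67,850 is at or above $61,900, so the credit is $0. total $6,950 + $0 = $6,950
Callum ($127,300): Adoption Credit: base = 2 × $3,475 = $6,950. 32% of the $10,700 excess over $116,600 is $3,424; credit = $6,950 − $3,424 = $3,526. Rural Housing Credit: $127,300 is at or above $61,900, so the credit is $0. total $3,526 + $0 = $3,526
Difference: |$6,950 − $3,526| = $3,424.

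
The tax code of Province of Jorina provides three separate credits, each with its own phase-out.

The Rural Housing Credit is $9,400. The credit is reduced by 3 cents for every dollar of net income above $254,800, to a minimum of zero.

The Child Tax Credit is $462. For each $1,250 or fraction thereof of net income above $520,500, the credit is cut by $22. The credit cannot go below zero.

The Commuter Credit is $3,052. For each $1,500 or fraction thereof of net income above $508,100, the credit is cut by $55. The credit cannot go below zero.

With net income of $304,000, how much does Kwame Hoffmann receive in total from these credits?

$11,438

Rural Housing Credit: 3% of the $49,200 excess over $254,800 is $1,476; credit = $9,400 − $1,476 = $7,924.
Child Tax Credit: $304,000 is at or below the $520,500 threshold, so the full $462 applies.
Commuter Credit: $304,000 is at or below the $508,100 threshold, so the full $3,052 applies.
Total: $7,924 + $462 + $3,052 = $11,438.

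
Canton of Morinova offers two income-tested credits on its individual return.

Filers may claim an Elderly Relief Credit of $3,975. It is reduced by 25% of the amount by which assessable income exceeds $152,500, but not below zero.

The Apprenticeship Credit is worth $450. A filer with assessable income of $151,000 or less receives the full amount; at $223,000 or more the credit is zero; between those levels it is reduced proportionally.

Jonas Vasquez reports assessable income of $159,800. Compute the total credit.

Elderly Relief Credit: 25% of the $7,300 excess over $152,500 is $1,825; credit = $3,975 − $1,825 = $2,150.
Apprenticeship Credit: $159,800 is $8,800 into a $72,000 phase-out range, leaving 63,200/72,000 of the credit: $450 × 63,200/72,000 = $395.
Total: $2,150 + $395 = $2,545.

$2,545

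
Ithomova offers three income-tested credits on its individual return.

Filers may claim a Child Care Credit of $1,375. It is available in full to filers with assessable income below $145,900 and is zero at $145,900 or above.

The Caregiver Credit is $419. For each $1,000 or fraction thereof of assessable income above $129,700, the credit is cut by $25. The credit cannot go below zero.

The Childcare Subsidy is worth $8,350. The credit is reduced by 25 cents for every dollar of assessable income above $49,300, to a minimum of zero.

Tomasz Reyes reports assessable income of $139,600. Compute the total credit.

$1,544

Child Care Credit: $139,600 is below the $145,900 cutoff, so the full $1,375 applies.
Caregiver Credit: income exceeds $129,700 by $9,900, which is 10 full-or-partial $1,000 increments; reduction = 10 × $25 = $250, leaving $169.
Childcare Subsidy: 25% of the $90,300 excess over $49,300 is $22,575 ≥ base, so the credit is $0.
Total: $1,375 + $169 + $0 = $1,544.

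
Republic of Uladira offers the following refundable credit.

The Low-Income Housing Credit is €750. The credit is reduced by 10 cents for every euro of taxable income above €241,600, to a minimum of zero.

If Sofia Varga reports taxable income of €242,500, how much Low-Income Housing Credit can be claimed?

Low-Income Housing Credit: 10% of the €900 excess over €241,600 is €90; credit = €750 − €90 = €660.

€660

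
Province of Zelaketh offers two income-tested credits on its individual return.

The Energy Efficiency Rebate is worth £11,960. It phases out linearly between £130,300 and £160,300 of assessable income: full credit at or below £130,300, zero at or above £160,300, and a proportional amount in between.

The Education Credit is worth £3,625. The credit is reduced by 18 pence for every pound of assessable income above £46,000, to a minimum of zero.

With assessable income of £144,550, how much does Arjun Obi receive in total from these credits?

£6,279

Energy Efficiency Rebate: £144,550 is £14,250 into a £30,000 phase-out range, leaving 15,750/30,000 of the credit: £11,960 × 15,750/30,000 = £6,279.
Education Credit: 18% of the £98,550 excess over £46,000 is £17,739 ≥ base, so the credit is £0.
Total: £6,279 + £0 = £6,279.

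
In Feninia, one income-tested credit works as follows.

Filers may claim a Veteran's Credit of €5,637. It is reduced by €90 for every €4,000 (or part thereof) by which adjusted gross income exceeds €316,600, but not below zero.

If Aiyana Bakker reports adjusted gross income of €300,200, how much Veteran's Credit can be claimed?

Veteran's Credit: €300,200 is at or below the €316,600 threshold, so the full €5,637 applies.

€5,637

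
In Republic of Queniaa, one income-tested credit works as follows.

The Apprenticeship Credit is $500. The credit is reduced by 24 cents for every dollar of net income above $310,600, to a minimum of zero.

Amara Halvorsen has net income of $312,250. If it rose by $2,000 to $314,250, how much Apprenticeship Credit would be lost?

$104

At $312,250 — 24% of the $1,650 excess over $310,600 is $396; credit = $500 − $396 = $104.
At $314,250 — 24% of the $3,650 excess over $310,600 is $876 ≥ base, so the credit is $0.
Lost: $104 − $0 = $104.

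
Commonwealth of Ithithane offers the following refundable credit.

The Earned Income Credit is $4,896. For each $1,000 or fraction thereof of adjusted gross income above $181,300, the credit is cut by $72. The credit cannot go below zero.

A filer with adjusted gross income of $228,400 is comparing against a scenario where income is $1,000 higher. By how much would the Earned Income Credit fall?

At $228,400 — income exceeds $181,300 by $47,100, which is 48 full-or-partial $1,000 increments; reduction = 48 × $72 = $3,456, leaving $1,440.
At $229,400 — income exceeds $181,300 by $48,100, which is 49 full-or-partial $1,000 increments; reduction = 49 × $72 = $3,528, leaving $1,368.
Lost: $1,440 − $1,368 = $72.

$72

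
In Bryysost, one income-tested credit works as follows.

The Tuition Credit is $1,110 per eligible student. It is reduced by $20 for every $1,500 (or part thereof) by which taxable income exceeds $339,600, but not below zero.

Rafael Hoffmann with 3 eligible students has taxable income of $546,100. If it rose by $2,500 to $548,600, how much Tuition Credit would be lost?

At $546,100 — base = 3 × $1,110 = $3,330. income exceeds $339,600 by $206,500, which is 138 full-or-partial $1,500 increments; reduction = 138 × $20 = $2,760, leaving $570.
At $548,600 — base = 3 × $1,110 = $3,330. income exceeds $339,600 by $209,000, which is 140 full-or-partial $1,500 increments; reduction = 140 × $20 = $2,800, leaving $530.
Lost: $570 − $530 = $40.

$40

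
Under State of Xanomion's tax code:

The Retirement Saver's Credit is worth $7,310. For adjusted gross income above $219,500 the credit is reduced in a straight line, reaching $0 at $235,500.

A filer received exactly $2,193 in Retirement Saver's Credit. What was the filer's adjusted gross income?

$230,700

$2,193 is 2,193/7,310 of the full $7,310, so 5,117/7,310 of the $16,000 range has been used: income = $219,500 + $16,000 × 5,117/7,310 = $230,700.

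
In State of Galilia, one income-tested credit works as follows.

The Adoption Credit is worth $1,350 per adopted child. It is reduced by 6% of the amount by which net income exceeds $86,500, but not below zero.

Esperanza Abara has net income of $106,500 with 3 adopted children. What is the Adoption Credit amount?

$2,850

Adoption Credit: base = 3 × $1,350 = $4,050. 6% of the $20,000 excess over $86,500 is $1,200; credit = $4,050 − $1,200 = $2,850.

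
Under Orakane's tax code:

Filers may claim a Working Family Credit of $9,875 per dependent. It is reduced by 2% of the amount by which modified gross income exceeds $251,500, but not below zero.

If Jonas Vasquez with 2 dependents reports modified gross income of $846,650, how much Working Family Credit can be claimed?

$7,847

Working Family Credit: base = 2 × $9,875 = $19,750. 2% of the $595,150 excess over $251,500 is $11,903; credit = $19,750 − $11,903 = $7,847.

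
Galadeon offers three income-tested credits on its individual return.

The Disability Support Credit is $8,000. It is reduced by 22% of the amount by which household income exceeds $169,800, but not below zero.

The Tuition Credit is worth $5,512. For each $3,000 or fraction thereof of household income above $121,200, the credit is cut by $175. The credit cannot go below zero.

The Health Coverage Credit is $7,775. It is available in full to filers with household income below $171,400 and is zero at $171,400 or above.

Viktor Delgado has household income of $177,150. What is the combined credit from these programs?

Disability Support Credit: 22% of the $7,350 excess over $169,800 is $1,617; credit = $8,000 − $1,617 = $6,383.
Tuition Credit: income exceeds $121,200 by $55,950, which is 19 full-or-partial $3,000 increments; reduction = 19 × $175 = $3,325, leaving $2,187.
Health Coverage Credit: $177,150 meets or exceeds the $171,400 cutoff, so the credit is $0.
Total: $6,383 + $2,187 + $0 = $8,570.

$8,570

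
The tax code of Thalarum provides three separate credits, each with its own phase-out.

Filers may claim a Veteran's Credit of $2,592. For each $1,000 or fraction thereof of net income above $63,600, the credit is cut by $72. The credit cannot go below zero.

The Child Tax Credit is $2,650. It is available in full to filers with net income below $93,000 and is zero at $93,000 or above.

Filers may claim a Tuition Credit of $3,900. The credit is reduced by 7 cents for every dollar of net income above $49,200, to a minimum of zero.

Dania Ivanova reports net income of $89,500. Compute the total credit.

Veteran's Credit: income exceeds $63,600 by $25,900, which is 26 full-or-partial $1,000 increments; reduction = 26 × $72 = $1,872, leaving $720.
Child Tax Credit: $89,500 is below the $93,000 cutoff, so the full $2,650 applies.
Tuition Credit: 7% of the $40,300 excess over $49,200 is $2,821; credit = $3,900 − $2,821 = $1,079.
Total: $720 + $2,650 + $1,079 = $4,449.

$4,449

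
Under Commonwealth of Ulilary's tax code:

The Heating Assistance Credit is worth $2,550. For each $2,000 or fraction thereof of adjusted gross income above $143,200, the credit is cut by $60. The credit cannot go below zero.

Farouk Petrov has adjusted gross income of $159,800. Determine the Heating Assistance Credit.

$2,010

Heating Assistance Credit: income exceeds $143,200 by $16,600, which is 9 full-or-partial $2,000 increments; reduction = 9 × $60 = $540, leaving $2,010.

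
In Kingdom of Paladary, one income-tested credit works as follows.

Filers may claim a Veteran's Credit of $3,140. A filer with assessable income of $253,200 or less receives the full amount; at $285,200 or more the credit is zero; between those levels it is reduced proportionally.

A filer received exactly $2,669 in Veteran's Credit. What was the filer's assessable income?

$258,000

$2,669 is 2,669/3,140 of the full $3,140, so 471/3,140 of the $32,000 range has been used: income = $253,200 + $32,000 × 471/3,140 = $258,000.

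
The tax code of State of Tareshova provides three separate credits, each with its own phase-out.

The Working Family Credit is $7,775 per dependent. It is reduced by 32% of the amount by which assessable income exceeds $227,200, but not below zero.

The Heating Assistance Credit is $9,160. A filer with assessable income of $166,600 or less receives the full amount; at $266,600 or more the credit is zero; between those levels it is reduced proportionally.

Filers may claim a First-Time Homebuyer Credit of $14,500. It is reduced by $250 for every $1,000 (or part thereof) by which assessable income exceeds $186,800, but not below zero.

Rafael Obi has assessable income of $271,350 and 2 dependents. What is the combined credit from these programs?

Working Family Credit: base = 2 × $7,775 = $15,550. 32% of the $44,150 excess over $227,200 is $14,128; credit = $15,550 − $14,128 = $1,422.
Heating Assistance Credit: $271,350 is at or above $266,600, so the credit is $0.
First-Time Homebuyer Credit: income exceeds $186,800 by $84,550 → 85 increments × $250 = $21,250 ≥ base, so the credit is $0.
Total: $1,422 + $0 + $0 = $1,422.

$1,422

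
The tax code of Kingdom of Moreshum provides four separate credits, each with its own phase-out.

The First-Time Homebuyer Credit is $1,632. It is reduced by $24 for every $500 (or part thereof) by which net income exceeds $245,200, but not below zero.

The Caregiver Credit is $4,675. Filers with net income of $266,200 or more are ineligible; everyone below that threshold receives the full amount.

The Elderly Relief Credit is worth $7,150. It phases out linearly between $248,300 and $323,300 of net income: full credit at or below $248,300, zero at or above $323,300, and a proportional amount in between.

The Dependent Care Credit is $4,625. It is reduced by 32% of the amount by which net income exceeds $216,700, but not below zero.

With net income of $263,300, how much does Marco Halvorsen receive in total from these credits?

First-Time Homebuyer Credit: income exceeds $245,200 by $18,100, which is 37 full-or-partial $500 increments; reduction = 37 × $24 = $888, leaving $744.
Caregiver Credit: $263,300 is below the $266,200 cutoff, so the full $4,675 applies.
Elderly Relief Credit: $263,300 is $15,000 into a $75,000 phase-out range, leaving 60,000/75,000 of the credit: $7,150 × 60,000/75,000 = $5,720.
Dependent Care Credit: 32% of the $46,600 excess over $216,700 is $14,912 ≥ base, so the credit is $0.
Total: $744 + $4,675 + $5,720 + $0 = $11,139.

$11,139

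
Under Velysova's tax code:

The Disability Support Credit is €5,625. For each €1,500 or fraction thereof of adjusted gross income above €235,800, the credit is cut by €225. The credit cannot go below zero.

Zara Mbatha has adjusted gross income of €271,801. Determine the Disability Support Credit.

€0

Disability Support Credit: income exceeds €235,800 by €36,001 → 25 increments × €225 = €5,625 ≥ base, so the credit is €0.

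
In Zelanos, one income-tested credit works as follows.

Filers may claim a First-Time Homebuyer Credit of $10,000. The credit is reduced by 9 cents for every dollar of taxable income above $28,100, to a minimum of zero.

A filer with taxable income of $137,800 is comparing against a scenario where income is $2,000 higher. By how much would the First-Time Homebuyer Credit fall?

At $137,800 — 9% of the $109,700 excess over $28,100 is $9,873; credit = $10,000 − $9,873 = $127.
At $139,800 — 9% of the $111,700 excess over $28,100 is $10,053 ≥ base, so the credit is $0.
Lost: $127 − $0 = $127.

$127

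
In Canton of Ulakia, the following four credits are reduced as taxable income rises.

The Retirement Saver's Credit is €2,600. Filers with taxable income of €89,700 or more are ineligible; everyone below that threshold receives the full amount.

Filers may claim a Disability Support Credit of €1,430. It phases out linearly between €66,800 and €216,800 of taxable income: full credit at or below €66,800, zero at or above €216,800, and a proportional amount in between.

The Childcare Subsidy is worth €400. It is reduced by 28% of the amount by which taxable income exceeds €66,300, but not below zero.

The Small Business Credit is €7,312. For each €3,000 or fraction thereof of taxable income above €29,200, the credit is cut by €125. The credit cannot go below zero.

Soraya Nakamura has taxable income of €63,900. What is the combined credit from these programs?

Retirement Saver's Credit: €63,900 is below the €89,700 cutoff, so the full €2,600 applies.
Disability Support Credit: €63,900 is at or below the €66,800 threshold, so the full €1,430 applies.
Childcare Subsidy: €63,900 is at or below the €66,300 threshold, so the full €400 applies.
Small Business Credit: income exceeds €29,200 by €34,700, which is 12 full-or-partial €3,000 increments; reduction = 12 × €125 = €1,500, leaving €5,812.
Total: €2,600 + €1,430 + €400 + €5,812 = €10,242.

€10,242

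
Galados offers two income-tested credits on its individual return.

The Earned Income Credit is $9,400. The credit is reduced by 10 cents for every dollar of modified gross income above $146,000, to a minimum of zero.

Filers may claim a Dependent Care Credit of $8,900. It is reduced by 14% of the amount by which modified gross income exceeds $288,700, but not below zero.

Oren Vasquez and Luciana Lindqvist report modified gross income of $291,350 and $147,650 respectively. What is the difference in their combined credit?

Oren ($291,350): Earned Income Credit: 10% of the $145,350 excess over $146,000 is $14,535 ≥ base, so the credit is $0. Dependent Care Credit: 14% of the $2,650 excess over $288,700 is $371; credit = $8,900 − $371 = $8,529. total $0 + $8,529 = $8,529
Luciana ($147,650): Earned Income Credit: 10% of the $1,650 excess over $146,000 is $165; credit = $9,400 − $165 = $9,235. Dependent Care Credit: $147,650 is at or below the $288,700 threshold, so the full $8,900 applies. total $9,235 + $8,900 = $18,135
Difference: |$8,529 − $18,135| = $9,606.

$9,606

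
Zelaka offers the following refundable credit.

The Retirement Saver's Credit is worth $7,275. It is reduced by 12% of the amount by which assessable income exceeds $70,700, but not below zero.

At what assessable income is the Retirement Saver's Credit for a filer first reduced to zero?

$131,325

The credit falls by 12% of each dollar above $70,700, so it reaches zero when the excess is $7,275 / 12% = $60,625: income = $70,700 + $60,625 = $131,325.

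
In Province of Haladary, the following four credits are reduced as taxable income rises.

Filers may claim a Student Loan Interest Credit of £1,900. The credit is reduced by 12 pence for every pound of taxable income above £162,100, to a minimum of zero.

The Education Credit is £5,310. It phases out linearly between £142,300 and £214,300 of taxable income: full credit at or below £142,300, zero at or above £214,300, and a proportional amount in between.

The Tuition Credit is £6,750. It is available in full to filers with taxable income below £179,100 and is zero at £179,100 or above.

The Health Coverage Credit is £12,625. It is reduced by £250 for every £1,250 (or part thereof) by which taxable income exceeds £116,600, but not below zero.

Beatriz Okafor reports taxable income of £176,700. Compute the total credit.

Student Loan Interest Credit: 12% of the £14,600 excess over £162,100 is £1,752; credit = £1,900 − £1,752 = £148.
Education Credit: £176,700 is £34,400 into a £72,000 phase-out range, leaving 37,600/72,000 of the credit: £5,310 × 37,600/72,000 = £2,773.
Tuition Credit: £176,700 is below the £179,100 cutoff, so the full £6,750 applies.
Health Coverage Credit: income exceeds £116,600 by £60,100, which is 49 full-or-partial £1,250 increments; reduction = 49 × £250 = £12,250, leaving £375.
Total: £148 + £2,773 + £6,750 + £375 = £10,046.

£10,046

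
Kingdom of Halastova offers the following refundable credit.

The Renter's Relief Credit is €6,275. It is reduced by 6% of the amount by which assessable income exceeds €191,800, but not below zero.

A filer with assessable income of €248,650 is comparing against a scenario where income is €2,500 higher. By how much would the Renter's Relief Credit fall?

€150

At €248,650 — 6% of the €56,850 excess over €191,800 is €3,411; credit = €6,275 − €3,411 = €2,864.
At €251,150 — 6% of the €59,350 excess over €191,800 is €3,561; credit = €6,275 − €3,561 = €2,714.
Lost: €2,864 − €2,714 = €150.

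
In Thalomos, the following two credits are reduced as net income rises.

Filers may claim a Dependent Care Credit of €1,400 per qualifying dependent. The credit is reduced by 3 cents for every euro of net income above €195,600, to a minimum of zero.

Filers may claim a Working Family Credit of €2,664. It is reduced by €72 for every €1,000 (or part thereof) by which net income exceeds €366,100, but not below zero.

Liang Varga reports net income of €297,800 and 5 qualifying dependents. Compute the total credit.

Dependent Care Credit: base = 5 × €1,400 = €7,000. 3% of the €102,200 excess over €195,600 is €3,066; credit = €7,000 − €3,066 = €3,934.
Working Family Credit: €297,800 is at or below the €366,100 threshold, so the full €2,664 applies.
Total: €3,934 + €2,664 = €6,598.

€6,598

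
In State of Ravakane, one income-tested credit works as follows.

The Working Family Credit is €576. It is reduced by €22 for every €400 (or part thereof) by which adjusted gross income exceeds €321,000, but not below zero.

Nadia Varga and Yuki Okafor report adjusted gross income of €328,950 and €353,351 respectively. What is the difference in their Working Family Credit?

Nadia (€328,950): Working Family Credit: income exceeds €321,000 by €7,950, which is 20 full-or-partial €400 increments; reduction = 20 × €22 = €440, leaving €136.
Yuki (€353,351): Working Family Credit: income exceeds €321,000 by €32,351 → 81 increments × €22 = €1,782 ≥ base, so the credit is €0.
Difference: |€136 − €0| = €136.

€136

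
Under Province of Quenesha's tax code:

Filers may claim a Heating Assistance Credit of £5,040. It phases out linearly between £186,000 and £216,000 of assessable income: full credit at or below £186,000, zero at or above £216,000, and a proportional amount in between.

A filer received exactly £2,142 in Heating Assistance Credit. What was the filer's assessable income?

£2,142 is 2,142/5,040 of the full £5,040, so 2,898/5,040 of the £30,000 range has been used: income = £186,000 + £30,000 × 2,898/5,040 = £203,250.

£203,250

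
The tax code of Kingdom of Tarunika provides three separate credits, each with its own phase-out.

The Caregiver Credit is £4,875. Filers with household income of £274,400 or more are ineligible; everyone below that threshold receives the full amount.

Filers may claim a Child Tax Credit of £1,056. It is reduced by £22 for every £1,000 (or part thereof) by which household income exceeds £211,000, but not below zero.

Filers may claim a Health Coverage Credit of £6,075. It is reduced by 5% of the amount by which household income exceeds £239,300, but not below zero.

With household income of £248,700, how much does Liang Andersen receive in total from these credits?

£10,700

Caregiver Credit: £248,700 is below the £274,400 cutoff, so the full £4,875 applies.
Child Tax Credit: income exceeds £211,000 by £37,700, which is 38 full-or-partial £1,000 increments; reduction = 38 × £22 = £836, leaving £220.
Health Coverage Credit: 5% of the £9,400 excess over £239,300 is £470; credit = £6,075 − £470 = £5,605.
Total: £4,875 + £220 + £5,605 = £10,700.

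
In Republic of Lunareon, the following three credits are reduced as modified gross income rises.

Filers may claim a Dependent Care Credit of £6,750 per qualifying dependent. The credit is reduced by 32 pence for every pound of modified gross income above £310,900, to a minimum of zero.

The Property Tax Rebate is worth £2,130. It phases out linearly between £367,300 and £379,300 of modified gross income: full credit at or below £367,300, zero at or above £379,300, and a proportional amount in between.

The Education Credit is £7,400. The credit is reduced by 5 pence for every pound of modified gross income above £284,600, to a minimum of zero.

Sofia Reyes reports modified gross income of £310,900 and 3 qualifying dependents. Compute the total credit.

Dependent Care Credit: base = 3 × £6,750 = £20,250. £310,900 is at or below the £310,900 threshold, so the full £20,250 applies.
Property Tax Rebate: £310,900 is at or below the £367,300 threshold, so the full £2,130 applies.
Education Credit: 5% of the £26,300 excess over £284,600 is £1,315; credit = £7,400 − £1,315 = £6,085.
Total: £20,250 + £2,130 + £6,085 = £28,465.

£28,465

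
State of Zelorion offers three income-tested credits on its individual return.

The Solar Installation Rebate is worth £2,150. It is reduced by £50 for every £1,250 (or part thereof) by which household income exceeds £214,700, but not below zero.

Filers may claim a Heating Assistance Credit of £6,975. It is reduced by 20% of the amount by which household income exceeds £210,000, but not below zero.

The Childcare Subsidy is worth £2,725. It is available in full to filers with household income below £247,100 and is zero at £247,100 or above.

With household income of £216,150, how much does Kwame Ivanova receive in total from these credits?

£10,520

Solar Installation Rebate: income exceeds £214,700 by £1,450, which is 2 full-or-partial £1,250 increments; reduction = 2 × £50 = £100, leaving £2,050.
Heating Assistance Credit: 20% of the £6,150 excess over £210,000 is £1,230; credit = £6,975 − £1,230 = £5,745.
Childcare Subsidy: £216,150 is below the £247,100 cutoff, so the full £2,725 applies.
Total: £2,050 + £5,745 + £2,725 = £10,520.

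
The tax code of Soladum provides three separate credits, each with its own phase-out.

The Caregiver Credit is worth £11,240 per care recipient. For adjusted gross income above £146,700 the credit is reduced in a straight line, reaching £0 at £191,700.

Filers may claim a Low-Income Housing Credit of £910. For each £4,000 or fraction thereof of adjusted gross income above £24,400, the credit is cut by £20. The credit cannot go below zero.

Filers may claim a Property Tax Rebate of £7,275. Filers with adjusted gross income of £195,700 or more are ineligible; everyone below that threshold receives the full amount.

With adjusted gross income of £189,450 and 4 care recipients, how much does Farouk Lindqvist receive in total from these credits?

Caregiver Credit: base = 4 × £11,240 = £44,960. £189,450 is £42,750 into a £45,000 phase-out range, leaving 2,250/45,000 of the credit: £44,960 × 2,250/45,000 = £2,248.
Low-Income Housing Credit: income exceeds £24,400 by £165,050, which is 42 full-or-partial £4,000 increments; reduction = 42 × £20 = £840, leaving £70.
Property Tax Rebate: £189,450 is below the £195,700 cutoff, so the full £7,275 applies.
Total: £2,248 + £70 + £7,275 = £9,593.

£9,593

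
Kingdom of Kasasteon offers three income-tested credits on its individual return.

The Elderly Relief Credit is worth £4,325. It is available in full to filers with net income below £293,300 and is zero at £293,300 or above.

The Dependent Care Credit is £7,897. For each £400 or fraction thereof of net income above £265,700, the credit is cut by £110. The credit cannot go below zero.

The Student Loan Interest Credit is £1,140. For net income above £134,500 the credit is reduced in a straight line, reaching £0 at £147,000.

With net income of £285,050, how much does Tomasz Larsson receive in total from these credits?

£6,832

Elderly Relief Credit: £285,050 is below the £293,300 cutoff, so the full £4,325 applies.
Dependent Care Credit: income exceeds £265,700 by £19,350, which is 49 full-or-partial £400 increments; reduction = 49 × £110 = £5,390, leaving £2,507.
Student Loan Interest Credit: £285,050 is at or above £147,000, so the credit is £0.
Total: £4,325 + £2,507 + £0 = £6,832.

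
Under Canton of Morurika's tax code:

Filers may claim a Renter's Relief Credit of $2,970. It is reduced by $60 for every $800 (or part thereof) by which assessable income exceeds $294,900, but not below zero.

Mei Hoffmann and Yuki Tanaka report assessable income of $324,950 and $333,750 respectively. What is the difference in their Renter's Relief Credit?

Mei ($324,950): Renter's Relief Credit: income exceeds $294,900 by $30,050, which is 38 full-or-partial $800 increments; reduction = 38 × $60 = $2,280, leaving $690.
Yuki ($333,750): Renter's Relief Credit: income exceeds $294,900 by $38,850, which is 49 full-or-partial $800 increments; reduction = 49 × $60 = $2,940, leaving $30.
Difference: |$690 − $30| = $660.

$660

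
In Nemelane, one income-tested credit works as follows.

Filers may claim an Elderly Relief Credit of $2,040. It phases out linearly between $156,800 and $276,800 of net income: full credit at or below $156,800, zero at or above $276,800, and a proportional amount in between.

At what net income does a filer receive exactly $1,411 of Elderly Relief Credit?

$1,411 is 1,411/2,040 of the full $2,040, so 629/2,040 of the $120,000 range has been used: income = $156,800 + $120,000 × 629/2,040 = $193,800.

$193,800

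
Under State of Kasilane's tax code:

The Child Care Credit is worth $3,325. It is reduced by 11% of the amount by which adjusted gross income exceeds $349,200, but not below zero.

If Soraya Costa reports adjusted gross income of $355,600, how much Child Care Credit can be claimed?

Child Care Credit: 11% of the $6,400 excess over $349,200 is $704; credit = $3,325 − $704 = $2,621.

$2,621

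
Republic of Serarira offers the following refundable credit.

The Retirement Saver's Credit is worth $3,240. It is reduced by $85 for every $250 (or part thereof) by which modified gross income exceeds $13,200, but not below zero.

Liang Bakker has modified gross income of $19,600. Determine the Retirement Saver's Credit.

Retirement Saver's Credit: income exceeds $13,200 by $6,400, which is 26 full-or-partial $250 increments; reduction = 26 × $85 = $2,210, leaving $1,030.

$1,030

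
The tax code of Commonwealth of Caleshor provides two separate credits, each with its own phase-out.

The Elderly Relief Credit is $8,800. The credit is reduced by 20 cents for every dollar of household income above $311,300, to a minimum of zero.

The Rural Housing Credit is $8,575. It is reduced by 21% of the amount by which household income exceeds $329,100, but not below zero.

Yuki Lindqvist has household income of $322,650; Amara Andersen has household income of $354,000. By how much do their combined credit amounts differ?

Yuki ($322,650): Elderly Relief Credit: 20% of the $11,350 excess over $311,300 is $2,270; credit = $8,800 − $2,270 = $6,530. Rural Housing Credit: $322,650 is at or below the $329,100 threshold, so the full $8,575 applies. total $6,530 + $8,575 = $15,105
Amara ($354,000): Elderly Relief Credit: 20% of the $42,700 excess over $311,300 is $8,540; credit = $8,800 − $8,540 = $260. Rural Housing Credit: 21% of the $24,900 excess over $329,100 is $5,229; credit = $8,575 − $5,229 = $3,346. total $260 + $3,346 = $3,606
Difference: |$15,105 − $3,606| = $11,499.

$11,499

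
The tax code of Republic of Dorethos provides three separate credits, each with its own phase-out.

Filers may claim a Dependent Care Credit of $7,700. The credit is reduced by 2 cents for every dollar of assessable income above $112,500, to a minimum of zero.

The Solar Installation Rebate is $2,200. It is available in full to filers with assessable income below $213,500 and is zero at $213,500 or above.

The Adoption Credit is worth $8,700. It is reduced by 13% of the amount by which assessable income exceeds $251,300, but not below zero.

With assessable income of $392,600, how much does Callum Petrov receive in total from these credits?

$2,098

Dependent Care Credit: 2% of the $280,100 excess over $112,500 is $5,602; credit = $7,700 − $5,602 = $2,098.
Solar Installation Rebate: $392,600 meets or exceeds the $213,500 cutoff, so the credit is $0.
Adoption Credit: 13% of the $141,300 excess over $251,300 is $18,369 ≥ base, so the credit is $0.
Total: $2,098 + $0 + $0 = $2,098.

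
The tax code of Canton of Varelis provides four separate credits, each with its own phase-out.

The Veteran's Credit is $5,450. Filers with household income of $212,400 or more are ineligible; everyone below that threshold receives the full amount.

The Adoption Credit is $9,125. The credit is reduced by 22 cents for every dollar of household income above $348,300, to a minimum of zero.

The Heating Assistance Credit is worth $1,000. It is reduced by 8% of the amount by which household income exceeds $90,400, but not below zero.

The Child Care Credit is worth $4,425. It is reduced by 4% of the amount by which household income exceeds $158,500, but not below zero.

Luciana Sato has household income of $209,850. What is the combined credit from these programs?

Veteran's Credit: $209,850 is below the $212,400 cutoff, so the full $5,450 applies.
Adoption Credit: $209,850 is at or below the $348,300 threshold, so the full $9,125 applies.
Heating Assistance Credit: 8% of the $119,450 excess over $90,400 is $9,556 ≥ base, so the credit is $0.
Child Care Credit: 4% of the $51,350 excess over $158,500 is $2,054; credit = $4,425 − $2,054 = $2,371.
Total: $5,450 + $9,125 + $0 + $2,371 = $16,946.

$16,946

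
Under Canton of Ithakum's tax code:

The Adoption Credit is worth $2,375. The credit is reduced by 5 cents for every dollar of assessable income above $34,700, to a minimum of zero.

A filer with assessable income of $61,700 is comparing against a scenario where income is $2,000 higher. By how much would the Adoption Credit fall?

At $61,700 — 5% of the $27,000 excess over $34,700 is $1,350; credit = $2,375 − $1,350 = $1,025.
At $63,700 — 5% of the $29,000 excess over $34,700 is $1,450; credit = $2,375 − $1,450 = $925.
Lost: $1,025 − $925 = $100.

$100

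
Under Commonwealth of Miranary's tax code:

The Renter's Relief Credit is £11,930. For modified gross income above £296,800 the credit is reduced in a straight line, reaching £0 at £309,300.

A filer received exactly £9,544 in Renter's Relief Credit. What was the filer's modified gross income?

£9,544 is 9,544/11,930 of the full £11,930, so 2,386/11,930 of the £12,500 range has been used: income = £296,800 + £12,500 × 2,386/11,930 = £299,300.

£299,300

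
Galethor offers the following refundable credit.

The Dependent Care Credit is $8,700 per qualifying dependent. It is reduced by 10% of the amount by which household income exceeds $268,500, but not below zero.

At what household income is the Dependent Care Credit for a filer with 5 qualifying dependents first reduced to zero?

$703,500

Full credit = 5 × $8,700 = $43,500.
The credit falls by 10% of each dollar above $268,500, so it reaches zero when the excess is $43,500 / 10% = $435,000: income = $268,500 + $435,000 = $703,500.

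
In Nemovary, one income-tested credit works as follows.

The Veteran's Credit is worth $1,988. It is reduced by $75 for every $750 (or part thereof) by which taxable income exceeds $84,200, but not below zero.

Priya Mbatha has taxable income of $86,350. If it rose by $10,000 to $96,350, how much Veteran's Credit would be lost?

$1,050

At $86,350 — income exceeds $84,200 by $2,150, which is 3 full-or-partial $750 increments; reduction = 3 × $75 = $225, leaving $1,763.
At $96,350 — income exceeds $84,200 by $12,150, which is 17 full-or-partial $750 increments; reduction = 17 × $75 = $1,275, leaving $713.
Lost: $1,763 − $713 = $1,050.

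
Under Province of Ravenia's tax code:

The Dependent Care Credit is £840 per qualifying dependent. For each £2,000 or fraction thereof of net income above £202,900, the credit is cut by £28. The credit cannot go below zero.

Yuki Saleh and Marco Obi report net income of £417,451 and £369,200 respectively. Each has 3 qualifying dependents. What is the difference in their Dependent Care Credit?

£168

Yuki (£417,451): Dependent Care Credit: base = 3 × £840 = £2,520. income exceeds £202,900 by £214,551 → 108 increments × £28 = £3,024 ≥ base, so the credit is £0.
Marco (£369,200): Dependent Care Credit: base = 3 × £840 = £2,520. income exceeds £202,900 by £166,300, which is 84 full-or-partial £2,000 increments; reduction = 84 × £28 = £2,352, leaving £168.
Difference: |£0 − £168| = £168.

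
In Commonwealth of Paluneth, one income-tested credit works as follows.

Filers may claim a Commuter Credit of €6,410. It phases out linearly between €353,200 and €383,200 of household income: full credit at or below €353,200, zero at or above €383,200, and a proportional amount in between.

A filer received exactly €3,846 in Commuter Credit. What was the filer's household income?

€3,846 is 3,846/6,410 of the full €6,410, so 2,564/6,410 of the €30,000 range has been used: income = €353,200 + €30,000 × 2,564/6,410 = €365,200.

€365,200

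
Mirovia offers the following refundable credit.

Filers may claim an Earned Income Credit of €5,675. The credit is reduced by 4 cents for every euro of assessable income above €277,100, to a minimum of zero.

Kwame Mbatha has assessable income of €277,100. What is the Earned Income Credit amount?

€5,675

Earned Income Credit: €277,100 is at or below the €277,100 threshold, so the full €5,675 applies.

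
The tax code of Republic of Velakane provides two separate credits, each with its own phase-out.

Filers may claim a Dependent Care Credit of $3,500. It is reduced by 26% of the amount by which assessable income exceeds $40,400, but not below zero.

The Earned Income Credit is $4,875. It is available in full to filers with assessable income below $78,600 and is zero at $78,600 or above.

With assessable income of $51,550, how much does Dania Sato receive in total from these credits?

Dependent Care Credit: 26% of the $11,150 excess over $40,400 is $2,899; credit = $3,500 − $2,899 = $601.
Earned Income Credit: $51,550 is below the $78,600 cutoff, so the full $4,875 applies.
Total: $601 + $4,875 = $5,476.

$5,476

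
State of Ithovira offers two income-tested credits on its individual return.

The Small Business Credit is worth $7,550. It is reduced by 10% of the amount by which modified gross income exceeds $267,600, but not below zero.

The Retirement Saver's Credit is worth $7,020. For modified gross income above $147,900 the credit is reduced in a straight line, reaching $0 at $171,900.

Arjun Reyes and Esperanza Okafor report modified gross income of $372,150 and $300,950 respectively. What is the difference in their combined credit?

$4,215

Arjun ($372,150): Small Business Credit: 10% of the $104,550 excess over $267,600 is $10,455 ≥ base, so the credit is $0. Retirement Saver's Credit: $372,150 is at or above $171,900, so the credit is $0. total $0 + $0 = $0
Esperanza ($300,950): Small Business Credit: 10% of the $33,350 excess over $267,600 is $3,335; credit = $7,550 − $3,335 = $4,215. Retirement Saver's Credit: $300,950 is at or above $171,900, so the credit is $0. total $4,215 + $0 = $4,215
Difference: |$0 − $4,215| = $4,215.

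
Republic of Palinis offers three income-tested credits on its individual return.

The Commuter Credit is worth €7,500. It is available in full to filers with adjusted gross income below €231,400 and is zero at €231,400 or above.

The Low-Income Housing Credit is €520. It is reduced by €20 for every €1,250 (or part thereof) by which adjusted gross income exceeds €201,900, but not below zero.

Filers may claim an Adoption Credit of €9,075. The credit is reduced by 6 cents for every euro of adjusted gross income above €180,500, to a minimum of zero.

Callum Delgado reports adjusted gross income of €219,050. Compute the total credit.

Commuter Credit: €219,050 is below the €231,400 cutoff, so the full €7,500 applies.
Low-Income Housing Credit: income exceeds €201,900 by €17,150, which is 14 full-or-partial €1,250 increments; reduction = 14 × €20 = €280, leaving €240.
Adoption Credit: 6% of the €38,550 excess over €180,500 is €2,313; credit = €9,075 − €2,313 = €6,762.
Total: €7,500 + €240 + €6,762 = €14,502.

€14,502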